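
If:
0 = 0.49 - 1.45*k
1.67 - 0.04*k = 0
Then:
No Solution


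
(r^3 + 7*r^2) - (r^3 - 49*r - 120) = 7*r^2 + 49*r + 120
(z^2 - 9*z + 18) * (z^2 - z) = z^4 - 10*z^3 + 27*z^2 - 18*z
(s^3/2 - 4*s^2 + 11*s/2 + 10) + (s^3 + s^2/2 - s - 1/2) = 3*s^3/2 - 7*s^2/2 + 9*s/2 + 19/2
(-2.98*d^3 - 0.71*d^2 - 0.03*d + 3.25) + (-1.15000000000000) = -2.98*d^3 - 0.71*d^2 - 0.03*d + 2.1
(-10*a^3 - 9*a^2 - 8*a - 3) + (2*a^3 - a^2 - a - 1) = -8*a^3 - 10*a^2 - 9*a - 4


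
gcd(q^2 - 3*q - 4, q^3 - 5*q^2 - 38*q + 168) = q - 4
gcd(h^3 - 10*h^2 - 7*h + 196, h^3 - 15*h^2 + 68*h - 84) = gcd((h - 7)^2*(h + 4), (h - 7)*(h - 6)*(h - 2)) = h - 7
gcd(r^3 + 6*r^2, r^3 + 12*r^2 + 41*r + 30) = r + 6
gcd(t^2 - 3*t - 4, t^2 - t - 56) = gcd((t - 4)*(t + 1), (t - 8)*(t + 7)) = 1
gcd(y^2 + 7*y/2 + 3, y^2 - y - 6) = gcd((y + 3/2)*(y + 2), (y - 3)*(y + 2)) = y + 2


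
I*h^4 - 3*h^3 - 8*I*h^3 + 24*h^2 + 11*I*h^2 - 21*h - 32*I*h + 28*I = (h - 7)*(h - 1)*(h + 4*I)*(I*h + 1)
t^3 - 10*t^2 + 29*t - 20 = (t - 5)*(t - 4)*(t - 1)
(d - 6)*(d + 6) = d^2 - 36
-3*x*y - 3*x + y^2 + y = (-3*x + y)*(y + 1)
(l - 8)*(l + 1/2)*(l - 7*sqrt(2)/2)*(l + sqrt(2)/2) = l^4 - 15*l^3/2 - 3*sqrt(2)*l^3 - 15*l^2/2 + 45*sqrt(2)*l^2/2 + 12*sqrt(2)*l + 105*l/4 + 14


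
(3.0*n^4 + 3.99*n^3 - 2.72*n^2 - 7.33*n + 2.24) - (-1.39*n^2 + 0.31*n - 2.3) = 3.0*n^4 + 3.99*n^3 - 1.33*n^2 - 7.64*n + 4.54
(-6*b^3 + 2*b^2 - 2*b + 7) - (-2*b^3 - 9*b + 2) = -4*b^3 + 2*b^2 + 7*b + 5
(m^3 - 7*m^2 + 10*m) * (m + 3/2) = m^4 - 11*m^3/2 - m^2/2 + 15*m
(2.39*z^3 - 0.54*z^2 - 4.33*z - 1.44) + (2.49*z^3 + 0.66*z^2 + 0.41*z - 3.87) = 4.88*z^3 + 0.12*z^2 - 3.92*z - 5.31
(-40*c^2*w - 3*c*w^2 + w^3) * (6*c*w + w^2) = -240*c^3*w^2 - 58*c^2*w^3 + 3*c*w^4 + w^5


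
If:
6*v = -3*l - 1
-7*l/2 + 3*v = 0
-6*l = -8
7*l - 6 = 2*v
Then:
No Solution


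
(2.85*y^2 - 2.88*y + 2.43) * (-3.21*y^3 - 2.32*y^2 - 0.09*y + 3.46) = -9.1485*y^5 + 2.6328*y^4 - 1.3752*y^3 + 4.4826*y^2 - 10.1835*y + 8.4078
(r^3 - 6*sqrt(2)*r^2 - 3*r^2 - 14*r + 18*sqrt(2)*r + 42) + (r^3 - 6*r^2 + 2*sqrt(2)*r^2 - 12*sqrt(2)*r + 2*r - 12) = 2*r^3 - 9*r^2 - 4*sqrt(2)*r^2 - 12*r + 6*sqrt(2)*r + 30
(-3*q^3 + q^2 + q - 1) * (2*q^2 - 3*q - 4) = -6*q^5 + 11*q^4 + 11*q^3 - 9*q^2 - q + 4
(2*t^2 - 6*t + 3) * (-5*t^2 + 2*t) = -10*t^4 + 34*t^3 - 27*t^2 + 6*t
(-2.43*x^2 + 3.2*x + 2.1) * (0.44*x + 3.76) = -1.0692*x^3 - 7.7288*x^2 + 12.956*x + 7.896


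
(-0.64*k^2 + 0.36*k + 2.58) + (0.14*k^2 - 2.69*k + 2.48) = -0.5*k^2 - 2.33*k + 5.06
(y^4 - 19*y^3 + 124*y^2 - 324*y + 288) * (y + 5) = y^5 - 14*y^4 + 29*y^3 + 296*y^2 - 1332*y + 1440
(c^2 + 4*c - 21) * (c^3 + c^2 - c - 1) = c^5 + 5*c^4 - 18*c^3 - 26*c^2 + 17*c + 21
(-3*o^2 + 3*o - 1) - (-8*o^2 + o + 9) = 5*o^2 + 2*o - 10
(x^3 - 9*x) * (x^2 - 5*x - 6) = x^5 - 5*x^4 - 15*x^3 + 45*x^2 + 54*x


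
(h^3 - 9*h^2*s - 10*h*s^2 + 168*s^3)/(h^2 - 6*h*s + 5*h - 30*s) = (h^2 - 3*h*s - 28*s^2)/(h + 5)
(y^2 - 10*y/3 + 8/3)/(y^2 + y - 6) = (y - 4/3)/(y + 3)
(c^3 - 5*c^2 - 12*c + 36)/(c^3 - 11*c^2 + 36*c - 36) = (c + 3)/(c - 3)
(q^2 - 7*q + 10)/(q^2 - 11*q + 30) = (q - 2)/(q - 6)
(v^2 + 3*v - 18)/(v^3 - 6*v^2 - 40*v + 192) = (v - 3)/(v^2 - 12*v + 32)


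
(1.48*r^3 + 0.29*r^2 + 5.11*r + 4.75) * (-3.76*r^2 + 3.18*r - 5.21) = -5.5648*r^5 + 3.616*r^4 - 26.0022*r^3 - 3.1211*r^2 - 11.5181*r - 24.7475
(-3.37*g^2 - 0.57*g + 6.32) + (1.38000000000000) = -3.37*g^2 - 0.57*g + 7.7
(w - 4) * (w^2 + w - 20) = w^3 - 3*w^2 - 24*w + 80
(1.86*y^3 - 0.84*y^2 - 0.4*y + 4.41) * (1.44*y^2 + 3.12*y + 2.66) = 2.6784*y^5 + 4.5936*y^4 + 1.7508*y^3 + 2.868*y^2 + 12.6952*y + 11.7306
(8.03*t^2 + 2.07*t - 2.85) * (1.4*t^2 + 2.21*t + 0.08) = 11.242*t^4 + 20.6443*t^3 + 1.2271*t^2 - 6.1329*t - 0.228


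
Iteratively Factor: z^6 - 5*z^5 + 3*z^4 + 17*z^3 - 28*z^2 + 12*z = (z - 1)*(z^5 - 4*z^4 - z^3 + 16*z^2 - 12*z) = (z - 1)*(z + 2)*(z^4 - 6*z^3 + 11*z^2 - 6*z) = z*(z - 1)*(z + 2)*(z^3 - 6*z^2 + 11*z - 6) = z*(z - 1)^2*(z + 2)*(z^2 - 5*z + 6) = z*(z - 3)*(z - 1)^2*(z + 2)*(z - 2)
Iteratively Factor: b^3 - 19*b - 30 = (b - 5)*(b^2 + 5*b + 6) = (b - 5)*(b + 3)*(b + 2)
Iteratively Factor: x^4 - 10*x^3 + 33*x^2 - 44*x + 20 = (x - 2)*(x^3 - 8*x^2 + 17*x - 10) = (x - 2)*(x - 1)*(x^2 - 7*x + 10) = (x - 2)^2*(x - 1)*(x - 5)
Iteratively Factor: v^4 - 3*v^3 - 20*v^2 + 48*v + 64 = (v + 1)*(v^3 - 4*v^2 - 16*v + 64) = (v - 4)*(v + 1)*(v^2 - 16) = (v - 4)*(v + 1)*(v + 4)*(v - 4)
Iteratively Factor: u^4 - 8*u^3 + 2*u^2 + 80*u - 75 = (u + 3)*(u^3 - 11*u^2 + 35*u - 25) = (u - 1)*(u + 3)*(u^2 - 10*u + 25) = (u - 5)*(u - 1)*(u + 3)*(u - 5)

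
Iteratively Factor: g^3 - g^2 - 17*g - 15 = (g - 5)*(g^2 + 4*g + 3) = (g - 5)*(g + 1)*(g + 3)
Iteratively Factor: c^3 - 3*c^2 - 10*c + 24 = (c - 4)*(c^2 + c - 6) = (c - 4)*(c + 3)*(c - 2)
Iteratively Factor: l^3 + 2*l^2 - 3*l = (l)*(l^2 + 2*l - 3) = l*(l - 1)*(l + 3)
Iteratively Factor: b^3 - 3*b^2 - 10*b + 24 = (b - 2)*(b^2 - b - 12) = (b - 4)*(b - 2)*(b + 3)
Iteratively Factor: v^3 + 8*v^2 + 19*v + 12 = (v + 1)*(v^2 + 7*v + 12) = (v + 1)*(v + 3)*(v + 4)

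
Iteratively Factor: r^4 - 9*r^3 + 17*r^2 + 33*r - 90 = (r + 2)*(r^3 - 11*r^2 + 39*r - 45) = (r - 5)*(r + 2)*(r^2 - 6*r + 9) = (r - 5)*(r - 3)*(r + 2)*(r - 3)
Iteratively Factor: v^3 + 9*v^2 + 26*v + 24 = (v + 4)*(v^2 + 5*v + 6) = (v + 2)*(v + 4)*(v + 3)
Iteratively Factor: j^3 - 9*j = (j)*(j^2 - 9) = j*(j + 3)*(j - 3)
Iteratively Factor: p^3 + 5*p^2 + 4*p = (p + 1)*(p^2 + 4*p) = (p + 1)*(p + 4)*(p)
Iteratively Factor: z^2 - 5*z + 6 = (z - 2)*(z - 3)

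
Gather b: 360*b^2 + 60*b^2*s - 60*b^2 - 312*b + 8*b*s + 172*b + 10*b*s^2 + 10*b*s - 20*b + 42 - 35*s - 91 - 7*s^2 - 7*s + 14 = b^2*(60*s + 300) + b*(10*s^2 + 18*s - 160) - 7*s^2 - 42*s - 35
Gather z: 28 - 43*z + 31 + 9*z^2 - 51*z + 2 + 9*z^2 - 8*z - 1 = 18*z^2 - 102*z + 60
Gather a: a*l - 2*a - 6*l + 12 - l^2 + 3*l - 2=a*(l - 2) - l^2 - 3*l + 10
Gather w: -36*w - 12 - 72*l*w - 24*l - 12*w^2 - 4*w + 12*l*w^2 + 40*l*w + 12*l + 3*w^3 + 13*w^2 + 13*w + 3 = -12*l + 3*w^3 + w^2*(12*l + 1) + w*(-32*l - 27) - 9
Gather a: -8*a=-8*a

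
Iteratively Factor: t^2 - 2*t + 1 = (t - 1)*(t - 1)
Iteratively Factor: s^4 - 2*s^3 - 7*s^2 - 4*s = (s + 1)*(s^3 - 3*s^2 - 4*s) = s*(s + 1)*(s^2 - 3*s - 4) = s*(s - 4)*(s + 1)*(s + 1)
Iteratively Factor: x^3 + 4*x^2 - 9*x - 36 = (x + 3)*(x^2 + x - 12) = (x - 3)*(x + 3)*(x + 4)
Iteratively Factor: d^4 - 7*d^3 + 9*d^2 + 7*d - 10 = (d - 1)*(d^3 - 6*d^2 + 3*d + 10) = (d - 1)*(d + 1)*(d^2 - 7*d + 10) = (d - 5)*(d - 1)*(d + 1)*(d - 2)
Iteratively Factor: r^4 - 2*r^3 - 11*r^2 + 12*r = (r + 3)*(r^3 - 5*r^2 + 4*r) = (r - 1)*(r + 3)*(r^2 - 4*r) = (r - 4)*(r - 1)*(r + 3)*(r)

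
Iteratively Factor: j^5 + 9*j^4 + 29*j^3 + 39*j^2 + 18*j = (j + 2)*(j^4 + 7*j^3 + 15*j^2 + 9*j) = (j + 2)*(j + 3)*(j^3 + 4*j^2 + 3*j) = (j + 1)*(j + 2)*(j + 3)*(j^2 + 3*j) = (j + 1)*(j + 2)*(j + 3)^2*(j)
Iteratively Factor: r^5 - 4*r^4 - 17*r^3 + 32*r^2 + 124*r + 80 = (r - 5)*(r^4 + r^3 - 12*r^2 - 28*r - 16) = (r - 5)*(r + 2)*(r^3 - r^2 - 10*r - 8) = (r - 5)*(r - 4)*(r + 2)*(r^2 + 3*r + 2) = (r - 5)*(r - 4)*(r + 2)^2*(r + 1)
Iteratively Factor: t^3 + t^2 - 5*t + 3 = (t - 1)*(t^2 + 2*t - 3) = (t - 1)*(t + 3)*(t - 1)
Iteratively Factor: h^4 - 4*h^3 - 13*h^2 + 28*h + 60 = (h - 5)*(h^3 + h^2 - 8*h - 12) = (h - 5)*(h + 2)*(h^2 - h - 6) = (h - 5)*(h + 2)^2*(h - 3)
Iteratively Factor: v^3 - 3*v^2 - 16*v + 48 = (v + 4)*(v^2 - 7*v + 12) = (v - 4)*(v + 4)*(v - 3)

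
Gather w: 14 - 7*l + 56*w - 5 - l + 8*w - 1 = -8*l + 64*w + 8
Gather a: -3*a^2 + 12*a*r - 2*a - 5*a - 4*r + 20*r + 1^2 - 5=-3*a^2 + a*(12*r - 7) + 16*r - 4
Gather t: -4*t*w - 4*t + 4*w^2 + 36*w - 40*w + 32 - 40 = t*(-4*w - 4) + 4*w^2 - 4*w - 8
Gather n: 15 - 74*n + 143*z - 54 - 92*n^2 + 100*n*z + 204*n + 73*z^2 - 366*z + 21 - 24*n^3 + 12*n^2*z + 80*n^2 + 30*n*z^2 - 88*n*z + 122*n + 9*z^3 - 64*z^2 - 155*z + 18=-24*n^3 + n^2*(12*z - 12) + n*(30*z^2 + 12*z + 252) + 9*z^3 + 9*z^2 - 378*z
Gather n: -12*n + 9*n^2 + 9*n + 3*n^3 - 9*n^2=3*n^3 - 3*n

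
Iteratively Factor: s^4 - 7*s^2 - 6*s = (s + 1)*(s^3 - s^2 - 6*s) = (s + 1)*(s + 2)*(s^2 - 3*s) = s*(s + 1)*(s + 2)*(s - 3)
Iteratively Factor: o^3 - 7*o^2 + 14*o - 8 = (o - 1)*(o^2 - 6*o + 8) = (o - 4)*(o - 1)*(o - 2)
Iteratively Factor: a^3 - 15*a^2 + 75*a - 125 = (a - 5)*(a^2 - 10*a + 25) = (a - 5)^2*(a - 5)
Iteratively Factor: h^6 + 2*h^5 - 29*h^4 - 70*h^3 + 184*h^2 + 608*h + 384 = (h - 4)*(h^5 + 6*h^4 - 5*h^3 - 90*h^2 - 176*h - 96) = (h - 4)*(h + 1)*(h^4 + 5*h^3 - 10*h^2 - 80*h - 96) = (h - 4)^2*(h + 1)*(h^3 + 9*h^2 + 26*h + 24) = (h - 4)^2*(h + 1)*(h + 4)*(h^2 + 5*h + 6) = (h - 4)^2*(h + 1)*(h + 3)*(h + 4)*(h + 2)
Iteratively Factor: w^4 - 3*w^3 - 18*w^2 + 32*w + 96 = (w + 2)*(w^3 - 5*w^2 - 8*w + 48) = (w + 2)*(w + 3)*(w^2 - 8*w + 16) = (w - 4)*(w + 2)*(w + 3)*(w - 4)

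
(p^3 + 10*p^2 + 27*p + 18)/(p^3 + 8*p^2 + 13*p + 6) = (p + 3)/(p + 1)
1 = 1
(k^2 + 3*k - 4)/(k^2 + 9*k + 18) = (k^2 + 3*k - 4)/(k^2 + 9*k + 18)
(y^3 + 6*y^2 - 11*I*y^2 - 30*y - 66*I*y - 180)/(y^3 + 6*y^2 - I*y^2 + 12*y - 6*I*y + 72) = (y^2 - 11*I*y - 30)/(y^2 - I*y + 12)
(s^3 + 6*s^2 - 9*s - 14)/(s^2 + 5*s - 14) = s + 1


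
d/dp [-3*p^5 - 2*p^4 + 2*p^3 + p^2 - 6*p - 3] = -15*p^4 - 8*p^3 + 6*p^2 + 2*p - 6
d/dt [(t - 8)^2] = 2*t - 16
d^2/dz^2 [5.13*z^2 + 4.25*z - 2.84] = 10.2600000000000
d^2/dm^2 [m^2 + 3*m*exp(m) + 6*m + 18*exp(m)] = 3*m*exp(m) + 24*exp(m) + 2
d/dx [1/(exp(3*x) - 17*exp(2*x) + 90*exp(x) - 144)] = (-3*exp(2*x) + 34*exp(x) - 90)*exp(x)/(exp(3*x) - 17*exp(2*x) + 90*exp(x) - 144)^2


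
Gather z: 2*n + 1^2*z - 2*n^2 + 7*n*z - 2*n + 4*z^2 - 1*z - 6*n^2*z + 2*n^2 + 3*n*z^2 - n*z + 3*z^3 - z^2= 3*z^3 + z^2*(3*n + 3) + z*(-6*n^2 + 6*n)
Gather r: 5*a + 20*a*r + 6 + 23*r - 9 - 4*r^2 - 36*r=5*a - 4*r^2 + r*(20*a - 13) - 3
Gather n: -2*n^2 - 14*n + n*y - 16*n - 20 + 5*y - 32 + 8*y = -2*n^2 + n*(y - 30) + 13*y - 52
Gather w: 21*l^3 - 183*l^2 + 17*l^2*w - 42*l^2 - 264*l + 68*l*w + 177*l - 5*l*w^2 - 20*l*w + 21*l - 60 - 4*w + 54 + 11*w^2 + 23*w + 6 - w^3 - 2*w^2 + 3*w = 21*l^3 - 225*l^2 - 66*l - w^3 + w^2*(9 - 5*l) + w*(17*l^2 + 48*l + 22)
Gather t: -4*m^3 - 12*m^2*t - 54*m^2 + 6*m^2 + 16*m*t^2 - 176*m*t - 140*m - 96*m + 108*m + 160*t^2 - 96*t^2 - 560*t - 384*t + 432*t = -4*m^3 - 48*m^2 - 128*m + t^2*(16*m + 64) + t*(-12*m^2 - 176*m - 512)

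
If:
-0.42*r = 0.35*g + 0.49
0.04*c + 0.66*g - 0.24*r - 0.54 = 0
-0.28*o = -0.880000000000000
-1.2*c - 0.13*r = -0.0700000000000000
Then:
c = 0.21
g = 0.29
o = 3.14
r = -1.41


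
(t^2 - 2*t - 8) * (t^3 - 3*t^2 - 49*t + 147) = t^5 - 5*t^4 - 51*t^3 + 269*t^2 + 98*t - 1176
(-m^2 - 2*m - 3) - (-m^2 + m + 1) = -3*m - 4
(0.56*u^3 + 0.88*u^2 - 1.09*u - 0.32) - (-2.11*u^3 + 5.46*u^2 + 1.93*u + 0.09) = 2.67*u^3 - 4.58*u^2 - 3.02*u - 0.41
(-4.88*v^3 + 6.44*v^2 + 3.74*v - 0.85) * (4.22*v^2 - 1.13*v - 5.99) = -20.5936*v^5 + 32.6912*v^4 + 37.7368*v^3 - 46.3888*v^2 - 21.4421*v + 5.0915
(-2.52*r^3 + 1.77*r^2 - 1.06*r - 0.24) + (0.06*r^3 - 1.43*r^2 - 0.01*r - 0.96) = -2.46*r^3 + 0.34*r^2 - 1.07*r - 1.2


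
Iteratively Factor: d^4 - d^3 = (d)*(d^3 - d^2) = d^2*(d^2 - d) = d^2*(d - 1)*(d)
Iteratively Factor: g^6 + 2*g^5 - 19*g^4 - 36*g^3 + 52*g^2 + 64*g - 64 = (g + 4)*(g^5 - 2*g^4 - 11*g^3 + 8*g^2 + 20*g - 16) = (g + 2)*(g + 4)*(g^4 - 4*g^3 - 3*g^2 + 14*g - 8) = (g - 1)*(g + 2)*(g + 4)*(g^3 - 3*g^2 - 6*g + 8) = (g - 1)*(g + 2)^2*(g + 4)*(g^2 - 5*g + 4) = (g - 1)^2*(g + 2)^2*(g + 4)*(g - 4)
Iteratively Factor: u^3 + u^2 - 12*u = (u + 4)*(u^2 - 3*u) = u*(u + 4)*(u - 3)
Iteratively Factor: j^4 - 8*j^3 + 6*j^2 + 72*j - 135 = (j + 3)*(j^3 - 11*j^2 + 39*j - 45) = (j - 3)*(j + 3)*(j^2 - 8*j + 15) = (j - 3)^2*(j + 3)*(j - 5)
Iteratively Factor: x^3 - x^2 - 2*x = (x - 2)*(x^2 + x) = (x - 2)*(x + 1)*(x)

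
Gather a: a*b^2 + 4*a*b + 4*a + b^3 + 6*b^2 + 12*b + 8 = a*(b^2 + 4*b + 4) + b^3 + 6*b^2 + 12*b + 8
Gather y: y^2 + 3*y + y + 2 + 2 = y^2 + 4*y + 4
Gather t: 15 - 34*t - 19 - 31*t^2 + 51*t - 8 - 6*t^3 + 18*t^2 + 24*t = -6*t^3 - 13*t^2 + 41*t - 12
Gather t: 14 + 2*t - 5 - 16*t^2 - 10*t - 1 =-16*t^2 - 8*t + 8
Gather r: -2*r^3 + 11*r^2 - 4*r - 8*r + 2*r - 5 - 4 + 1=-2*r^3 + 11*r^2 - 10*r - 8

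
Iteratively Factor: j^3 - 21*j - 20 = (j - 5)*(j^2 + 5*j + 4) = (j - 5)*(j + 4)*(j + 1)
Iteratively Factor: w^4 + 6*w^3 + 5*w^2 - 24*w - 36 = (w + 3)*(w^3 + 3*w^2 - 4*w - 12) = (w + 3)^2*(w^2 - 4) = (w - 2)*(w + 3)^2*(w + 2)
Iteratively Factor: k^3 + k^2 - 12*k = (k - 3)*(k^2 + 4*k) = (k - 3)*(k + 4)*(k)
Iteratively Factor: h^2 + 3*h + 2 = (h + 2)*(h + 1)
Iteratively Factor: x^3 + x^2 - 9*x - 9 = (x + 3)*(x^2 - 2*x - 3) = (x + 1)*(x + 3)*(x - 3)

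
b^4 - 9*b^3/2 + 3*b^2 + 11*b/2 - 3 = (b - 3)*(b - 2)*(b - 1/2)*(b + 1)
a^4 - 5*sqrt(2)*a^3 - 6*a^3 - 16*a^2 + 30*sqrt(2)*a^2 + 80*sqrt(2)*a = a*(a - 8)*(a + 2)*(a - 5*sqrt(2))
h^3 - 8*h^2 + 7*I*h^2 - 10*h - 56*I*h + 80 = (h - 8)*(h + 2*I)*(h + 5*I)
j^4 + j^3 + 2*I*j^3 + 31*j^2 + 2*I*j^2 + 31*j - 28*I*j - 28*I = (j - 4*I)*(j + 7*I)*(-I*j - I)*(I*j + 1)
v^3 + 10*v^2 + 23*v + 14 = (v + 1)*(v + 2)*(v + 7)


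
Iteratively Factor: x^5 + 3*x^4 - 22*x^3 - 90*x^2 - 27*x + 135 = (x + 3)*(x^4 - 22*x^2 - 24*x + 45) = (x - 5)*(x + 3)*(x^3 + 5*x^2 + 3*x - 9) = (x - 5)*(x - 1)*(x + 3)*(x^2 + 6*x + 9) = (x - 5)*(x - 1)*(x + 3)^2*(x + 3)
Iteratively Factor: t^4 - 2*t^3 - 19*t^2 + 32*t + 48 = (t - 3)*(t^3 + t^2 - 16*t - 16) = (t - 4)*(t - 3)*(t^2 + 5*t + 4) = (t - 4)*(t - 3)*(t + 1)*(t + 4)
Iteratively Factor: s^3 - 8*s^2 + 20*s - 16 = (s - 2)*(s^2 - 6*s + 8) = (s - 2)^2*(s - 4)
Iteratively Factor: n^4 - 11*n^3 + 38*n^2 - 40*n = (n - 2)*(n^3 - 9*n^2 + 20*n) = (n - 5)*(n - 2)*(n^2 - 4*n) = (n - 5)*(n - 4)*(n - 2)*(n)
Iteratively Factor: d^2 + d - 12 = (d - 3)*(d + 4)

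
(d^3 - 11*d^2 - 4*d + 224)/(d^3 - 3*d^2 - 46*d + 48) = (d^2 - 3*d - 28)/(d^2 + 5*d - 6)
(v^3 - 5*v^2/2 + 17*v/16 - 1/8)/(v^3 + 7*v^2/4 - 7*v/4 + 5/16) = (4*v^2 - 9*v + 2)/(4*v^2 + 8*v - 5)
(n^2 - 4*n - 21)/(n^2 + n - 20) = (n^2 - 4*n - 21)/(n^2 + n - 20)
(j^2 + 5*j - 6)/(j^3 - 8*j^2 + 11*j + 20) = (j^2 + 5*j - 6)/(j^3 - 8*j^2 + 11*j + 20)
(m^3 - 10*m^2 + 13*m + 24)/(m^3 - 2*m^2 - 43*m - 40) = (m - 3)/(m + 5)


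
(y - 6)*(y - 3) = y^2 - 9*y + 18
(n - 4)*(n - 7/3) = n^2 - 19*n/3 + 28/3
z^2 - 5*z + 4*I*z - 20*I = (z - 5)*(z + 4*I)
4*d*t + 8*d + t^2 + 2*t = (4*d + t)*(t + 2)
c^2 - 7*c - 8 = (c - 8)*(c + 1)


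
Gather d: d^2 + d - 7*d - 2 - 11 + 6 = d^2 - 6*d - 7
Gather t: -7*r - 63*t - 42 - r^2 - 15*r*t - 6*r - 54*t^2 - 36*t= -r^2 - 13*r - 54*t^2 + t*(-15*r - 99) - 42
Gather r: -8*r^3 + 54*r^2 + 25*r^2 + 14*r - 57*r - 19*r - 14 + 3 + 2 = -8*r^3 + 79*r^2 - 62*r - 9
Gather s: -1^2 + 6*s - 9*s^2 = -9*s^2 + 6*s - 1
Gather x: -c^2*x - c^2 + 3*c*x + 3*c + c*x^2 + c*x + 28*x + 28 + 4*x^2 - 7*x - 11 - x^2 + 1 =-c^2 + 3*c + x^2*(c + 3) + x*(-c^2 + 4*c + 21) + 18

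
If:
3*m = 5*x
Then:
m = 5*x/3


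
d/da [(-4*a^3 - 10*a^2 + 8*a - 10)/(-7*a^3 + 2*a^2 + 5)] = 2*(-39*a^4 + 56*a^3 - 143*a^2 - 30*a + 20)/(49*a^6 - 28*a^5 + 4*a^4 - 70*a^3 + 20*a^2 + 25)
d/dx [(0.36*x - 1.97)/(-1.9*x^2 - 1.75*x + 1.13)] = (0.684*x^2 - 7.486*x - 3.0407)/(3.61*x^4 + 6.65*x^3 - 1.2315*x^2 - 3.955*x + 1.2769)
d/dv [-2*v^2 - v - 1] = -4*v - 1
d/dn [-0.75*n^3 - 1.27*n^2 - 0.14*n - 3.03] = -2.25*n^2 - 2.54*n - 0.14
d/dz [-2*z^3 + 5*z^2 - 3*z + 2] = -6*z^2 + 10*z - 3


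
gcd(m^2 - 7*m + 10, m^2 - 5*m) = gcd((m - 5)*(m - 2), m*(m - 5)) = m - 5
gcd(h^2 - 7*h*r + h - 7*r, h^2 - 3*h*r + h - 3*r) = h + 1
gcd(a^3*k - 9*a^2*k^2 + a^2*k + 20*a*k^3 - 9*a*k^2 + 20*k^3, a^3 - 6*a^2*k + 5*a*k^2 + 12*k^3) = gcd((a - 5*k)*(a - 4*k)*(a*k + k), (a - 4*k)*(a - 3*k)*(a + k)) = a - 4*k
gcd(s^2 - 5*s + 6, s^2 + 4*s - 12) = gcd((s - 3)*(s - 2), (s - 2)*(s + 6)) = s - 2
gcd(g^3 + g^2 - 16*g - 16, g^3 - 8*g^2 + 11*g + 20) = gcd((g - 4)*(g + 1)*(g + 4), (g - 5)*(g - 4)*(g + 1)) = g^2 - 3*g - 4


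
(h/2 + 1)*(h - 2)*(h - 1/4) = h^3/2 - h^2/8 - 2*h + 1/2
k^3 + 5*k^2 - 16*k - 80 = (k - 4)*(k + 4)*(k + 5)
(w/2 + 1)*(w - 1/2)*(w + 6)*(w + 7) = w^4/2 + 29*w^3/4 + 121*w^2/4 + 25*w - 21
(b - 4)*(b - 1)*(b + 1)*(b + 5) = b^4 + b^3 - 21*b^2 - b + 20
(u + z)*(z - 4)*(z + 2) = u*z^2 - 2*u*z - 8*u + z^3 - 2*z^2 - 8*z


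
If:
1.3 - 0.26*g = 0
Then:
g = 5.00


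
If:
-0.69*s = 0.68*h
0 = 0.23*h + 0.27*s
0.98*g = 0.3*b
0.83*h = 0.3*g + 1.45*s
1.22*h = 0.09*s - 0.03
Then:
No Solution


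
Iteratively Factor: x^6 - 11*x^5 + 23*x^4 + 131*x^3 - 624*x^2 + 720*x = (x - 4)*(x^5 - 7*x^4 - 5*x^3 + 111*x^2 - 180*x) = (x - 4)*(x - 3)*(x^4 - 4*x^3 - 17*x^2 + 60*x) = (x - 4)*(x - 3)^2*(x^3 - x^2 - 20*x) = (x - 5)*(x - 4)*(x - 3)^2*(x^2 + 4*x) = (x - 5)*(x - 4)*(x - 3)^2*(x + 4)*(x)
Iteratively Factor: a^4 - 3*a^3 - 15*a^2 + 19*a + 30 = (a - 2)*(a^3 - a^2 - 17*a - 15) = (a - 5)*(a - 2)*(a^2 + 4*a + 3) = (a - 5)*(a - 2)*(a + 1)*(a + 3)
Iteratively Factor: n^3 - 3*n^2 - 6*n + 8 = (n - 1)*(n^2 - 2*n - 8) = (n - 4)*(n - 1)*(n + 2)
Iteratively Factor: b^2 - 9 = (b - 3)*(b + 3)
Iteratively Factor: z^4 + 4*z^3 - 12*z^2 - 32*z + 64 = (z - 2)*(z^3 + 6*z^2 - 32) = (z - 2)*(z + 4)*(z^2 + 2*z - 8) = (z - 2)^2*(z + 4)*(z + 4)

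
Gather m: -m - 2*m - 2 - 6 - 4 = -3*m - 12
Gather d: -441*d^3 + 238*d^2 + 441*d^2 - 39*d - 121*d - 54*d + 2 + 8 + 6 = -441*d^3 + 679*d^2 - 214*d + 16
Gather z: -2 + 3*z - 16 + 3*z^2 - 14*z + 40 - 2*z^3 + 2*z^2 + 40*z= -2*z^3 + 5*z^2 + 29*z + 22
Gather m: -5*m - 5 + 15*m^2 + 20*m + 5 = 15*m^2 + 15*m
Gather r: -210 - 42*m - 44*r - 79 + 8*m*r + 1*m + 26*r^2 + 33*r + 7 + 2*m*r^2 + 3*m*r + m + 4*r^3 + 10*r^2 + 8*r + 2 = -40*m + 4*r^3 + r^2*(2*m + 36) + r*(11*m - 3) - 280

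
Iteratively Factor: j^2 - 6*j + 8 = (j - 4)*(j - 2)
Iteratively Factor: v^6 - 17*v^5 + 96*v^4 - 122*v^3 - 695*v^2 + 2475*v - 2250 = (v + 3)*(v^5 - 20*v^4 + 156*v^3 - 590*v^2 + 1075*v - 750) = (v - 5)*(v + 3)*(v^4 - 15*v^3 + 81*v^2 - 185*v + 150) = (v - 5)^2*(v + 3)*(v^3 - 10*v^2 + 31*v - 30) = (v - 5)^2*(v - 2)*(v + 3)*(v^2 - 8*v + 15) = (v - 5)^2*(v - 3)*(v - 2)*(v + 3)*(v - 5)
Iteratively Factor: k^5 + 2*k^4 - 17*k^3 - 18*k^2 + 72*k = (k + 4)*(k^4 - 2*k^3 - 9*k^2 + 18*k) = k*(k + 4)*(k^3 - 2*k^2 - 9*k + 18) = k*(k - 3)*(k + 4)*(k^2 + k - 6) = k*(k - 3)*(k + 3)*(k + 4)*(k - 2)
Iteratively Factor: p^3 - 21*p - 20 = (p + 4)*(p^2 - 4*p - 5) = (p + 1)*(p + 4)*(p - 5)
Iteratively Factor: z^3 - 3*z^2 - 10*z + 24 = (z + 3)*(z^2 - 6*z + 8) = (z - 4)*(z + 3)*(z - 2)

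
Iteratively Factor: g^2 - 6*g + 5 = (g - 5)*(g - 1)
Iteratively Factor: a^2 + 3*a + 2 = (a + 1)*(a + 2)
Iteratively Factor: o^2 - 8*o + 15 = (o - 3)*(o - 5)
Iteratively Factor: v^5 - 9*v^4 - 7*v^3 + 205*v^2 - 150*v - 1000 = (v + 4)*(v^4 - 13*v^3 + 45*v^2 + 25*v - 250) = (v + 2)*(v + 4)*(v^3 - 15*v^2 + 75*v - 125) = (v - 5)*(v + 2)*(v + 4)*(v^2 - 10*v + 25) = (v - 5)^2*(v + 2)*(v + 4)*(v - 5)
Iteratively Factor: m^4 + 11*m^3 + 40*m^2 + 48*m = (m)*(m^3 + 11*m^2 + 40*m + 48) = m*(m + 4)*(m^2 + 7*m + 12) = m*(m + 3)*(m + 4)*(m + 4)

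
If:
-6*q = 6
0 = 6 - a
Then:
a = 6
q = -1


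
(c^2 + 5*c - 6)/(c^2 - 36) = (c - 1)/(c - 6)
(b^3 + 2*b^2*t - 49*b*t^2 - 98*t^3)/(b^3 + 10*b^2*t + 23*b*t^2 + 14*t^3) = (b - 7*t)/(b + t)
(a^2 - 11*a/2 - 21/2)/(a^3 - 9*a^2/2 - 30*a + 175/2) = (2*a + 3)/(2*a^2 + 5*a - 25)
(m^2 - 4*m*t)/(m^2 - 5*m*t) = (m - 4*t)/(m - 5*t)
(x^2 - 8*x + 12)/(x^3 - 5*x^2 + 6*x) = (x - 6)/(x*(x - 3))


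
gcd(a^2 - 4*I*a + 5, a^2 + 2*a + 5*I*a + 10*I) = 1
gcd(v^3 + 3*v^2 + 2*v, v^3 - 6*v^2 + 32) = v + 2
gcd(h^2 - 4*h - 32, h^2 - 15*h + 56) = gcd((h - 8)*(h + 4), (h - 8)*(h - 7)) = h - 8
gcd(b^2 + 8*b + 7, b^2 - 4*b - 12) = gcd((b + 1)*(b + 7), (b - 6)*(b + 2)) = 1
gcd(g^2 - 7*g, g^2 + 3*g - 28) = 1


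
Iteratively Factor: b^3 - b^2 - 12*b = (b)*(b^2 - b - 12) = b*(b - 4)*(b + 3)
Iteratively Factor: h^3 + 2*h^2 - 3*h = (h + 3)*(h^2 - h) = (h - 1)*(h + 3)*(h)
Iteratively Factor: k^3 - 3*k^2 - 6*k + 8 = (k - 4)*(k^2 + k - 2) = (k - 4)*(k - 1)*(k + 2)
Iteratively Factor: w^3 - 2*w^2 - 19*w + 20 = (w - 1)*(w^2 - w - 20) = (w - 1)*(w + 4)*(w - 5)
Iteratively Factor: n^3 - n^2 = (n)*(n^2 - n) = n^2*(n - 1)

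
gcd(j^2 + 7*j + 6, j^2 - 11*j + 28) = 1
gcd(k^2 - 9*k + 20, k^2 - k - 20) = k - 5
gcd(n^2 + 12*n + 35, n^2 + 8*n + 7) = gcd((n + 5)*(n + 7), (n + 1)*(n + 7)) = n + 7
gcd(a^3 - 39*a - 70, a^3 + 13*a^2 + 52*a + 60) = a^2 + 7*a + 10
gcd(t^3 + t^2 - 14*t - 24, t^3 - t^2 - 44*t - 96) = t + 3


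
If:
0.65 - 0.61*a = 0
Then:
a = 1.07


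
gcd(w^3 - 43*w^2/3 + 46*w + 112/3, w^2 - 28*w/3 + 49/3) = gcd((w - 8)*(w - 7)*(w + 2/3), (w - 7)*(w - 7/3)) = w - 7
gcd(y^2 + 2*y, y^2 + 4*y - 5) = 1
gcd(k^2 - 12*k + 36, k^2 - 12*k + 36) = k^2 - 12*k + 36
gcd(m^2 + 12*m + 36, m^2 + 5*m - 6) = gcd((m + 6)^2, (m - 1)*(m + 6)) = m + 6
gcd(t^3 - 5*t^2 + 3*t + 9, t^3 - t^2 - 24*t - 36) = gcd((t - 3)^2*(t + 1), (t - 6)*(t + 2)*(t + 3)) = 1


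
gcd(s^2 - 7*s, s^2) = s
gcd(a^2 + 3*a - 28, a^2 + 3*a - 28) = a^2 + 3*a - 28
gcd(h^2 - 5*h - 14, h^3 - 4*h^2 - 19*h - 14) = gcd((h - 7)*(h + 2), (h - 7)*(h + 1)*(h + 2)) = h^2 - 5*h - 14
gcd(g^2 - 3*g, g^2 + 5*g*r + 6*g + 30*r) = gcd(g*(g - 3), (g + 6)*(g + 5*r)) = 1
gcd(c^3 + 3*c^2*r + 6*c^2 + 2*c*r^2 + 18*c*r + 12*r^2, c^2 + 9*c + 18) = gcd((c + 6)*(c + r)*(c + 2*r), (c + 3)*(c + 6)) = c + 6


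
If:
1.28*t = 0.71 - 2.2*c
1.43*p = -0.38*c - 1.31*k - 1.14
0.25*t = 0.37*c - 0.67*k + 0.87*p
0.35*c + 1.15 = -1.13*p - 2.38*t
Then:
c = 0.49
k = -0.38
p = -0.58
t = -0.28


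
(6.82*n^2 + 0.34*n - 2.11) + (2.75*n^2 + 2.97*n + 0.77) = 9.57*n^2 + 3.31*n - 1.34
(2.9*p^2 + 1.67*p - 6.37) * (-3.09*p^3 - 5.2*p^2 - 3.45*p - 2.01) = -8.961*p^5 - 20.2403*p^4 + 0.994299999999999*p^3 + 21.5335*p^2 + 18.6198*p + 12.8037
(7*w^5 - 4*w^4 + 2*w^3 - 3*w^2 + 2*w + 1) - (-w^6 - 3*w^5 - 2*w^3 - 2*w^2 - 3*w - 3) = w^6 + 10*w^5 - 4*w^4 + 4*w^3 - w^2 + 5*w + 4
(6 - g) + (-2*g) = 6 - 3*g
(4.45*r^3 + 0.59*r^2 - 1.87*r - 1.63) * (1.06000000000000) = 4.717*r^3 + 0.6254*r^2 - 1.9822*r - 1.7278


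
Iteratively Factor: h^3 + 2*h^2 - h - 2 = (h + 1)*(h^2 + h - 2) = (h - 1)*(h + 1)*(h + 2)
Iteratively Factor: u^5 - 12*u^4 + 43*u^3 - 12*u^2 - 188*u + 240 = (u - 2)*(u^4 - 10*u^3 + 23*u^2 + 34*u - 120) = (u - 4)*(u - 2)*(u^3 - 6*u^2 - u + 30) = (u - 5)*(u - 4)*(u - 2)*(u^2 - u - 6) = (u - 5)*(u - 4)*(u - 2)*(u + 2)*(u - 3)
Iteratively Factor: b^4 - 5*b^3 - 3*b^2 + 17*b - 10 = (b - 1)*(b^3 - 4*b^2 - 7*b + 10) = (b - 1)*(b + 2)*(b^2 - 6*b + 5) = (b - 1)^2*(b + 2)*(b - 5)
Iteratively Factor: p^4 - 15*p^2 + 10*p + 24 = (p - 2)*(p^3 + 2*p^2 - 11*p - 12) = (p - 2)*(p + 1)*(p^2 + p - 12) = (p - 3)*(p - 2)*(p + 1)*(p + 4)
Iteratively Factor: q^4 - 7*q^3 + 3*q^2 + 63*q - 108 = (q - 3)*(q^3 - 4*q^2 - 9*q + 36) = (q - 3)*(q + 3)*(q^2 - 7*q + 12) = (q - 4)*(q - 3)*(q + 3)*(q - 3)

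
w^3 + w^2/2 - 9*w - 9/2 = (w - 3)*(w + 1/2)*(w + 3)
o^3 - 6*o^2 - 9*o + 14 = (o - 7)*(o - 1)*(o + 2)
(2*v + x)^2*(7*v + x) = 28*v^3 + 32*v^2*x + 11*v*x^2 + x^3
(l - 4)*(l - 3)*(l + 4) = l^3 - 3*l^2 - 16*l + 48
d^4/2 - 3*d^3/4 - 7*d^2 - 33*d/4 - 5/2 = (d/2 + 1)*(d - 5)*(d + 1/2)*(d + 1)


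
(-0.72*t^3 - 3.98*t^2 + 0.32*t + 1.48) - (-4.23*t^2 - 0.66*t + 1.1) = -0.72*t^3 + 0.25*t^2 + 0.98*t + 0.38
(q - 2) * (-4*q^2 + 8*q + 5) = -4*q^3 + 16*q^2 - 11*q - 10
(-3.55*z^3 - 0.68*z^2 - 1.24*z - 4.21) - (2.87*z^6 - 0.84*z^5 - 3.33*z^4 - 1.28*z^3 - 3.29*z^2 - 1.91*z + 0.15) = -2.87*z^6 + 0.84*z^5 + 3.33*z^4 - 2.27*z^3 + 2.61*z^2 + 0.67*z - 4.36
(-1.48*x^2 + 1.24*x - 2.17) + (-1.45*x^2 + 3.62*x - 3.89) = -2.93*x^2 + 4.86*x - 6.06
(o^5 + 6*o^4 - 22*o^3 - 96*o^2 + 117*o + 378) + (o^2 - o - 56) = o^5 + 6*o^4 - 22*o^3 - 95*o^2 + 116*o + 322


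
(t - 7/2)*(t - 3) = t^2 - 13*t/2 + 21/2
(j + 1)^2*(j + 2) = j^3 + 4*j^2 + 5*j + 2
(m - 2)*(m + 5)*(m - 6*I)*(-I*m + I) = -I*m^4 - 6*m^3 - 2*I*m^3 - 12*m^2 + 13*I*m^2 + 78*m - 10*I*m - 60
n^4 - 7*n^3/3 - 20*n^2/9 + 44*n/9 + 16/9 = (n - 2)^2*(n + 1/3)*(n + 4/3)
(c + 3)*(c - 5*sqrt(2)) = c^2 - 5*sqrt(2)*c + 3*c - 15*sqrt(2)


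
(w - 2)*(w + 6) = w^2 + 4*w - 12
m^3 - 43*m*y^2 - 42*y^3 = (m - 7*y)*(m + y)*(m + 6*y)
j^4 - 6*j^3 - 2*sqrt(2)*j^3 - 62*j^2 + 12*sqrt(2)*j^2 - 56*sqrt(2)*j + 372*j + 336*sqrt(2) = (j - 6)*(j - 7*sqrt(2))*(j + sqrt(2))*(j + 4*sqrt(2))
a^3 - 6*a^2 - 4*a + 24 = (a - 6)*(a - 2)*(a + 2)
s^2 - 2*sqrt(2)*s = s*(s - 2*sqrt(2))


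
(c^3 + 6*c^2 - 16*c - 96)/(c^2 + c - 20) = (c^2 + 10*c + 24)/(c + 5)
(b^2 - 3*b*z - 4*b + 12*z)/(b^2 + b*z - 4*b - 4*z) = (b - 3*z)/(b + z)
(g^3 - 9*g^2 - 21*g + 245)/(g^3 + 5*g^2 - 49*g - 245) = (g - 7)/(g + 7)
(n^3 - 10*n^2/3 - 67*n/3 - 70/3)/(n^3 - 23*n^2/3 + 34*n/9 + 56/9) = 3*(3*n^2 + 11*n + 10)/(9*n^2 - 6*n - 8)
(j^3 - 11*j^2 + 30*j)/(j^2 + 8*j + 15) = j*(j^2 - 11*j + 30)/(j^2 + 8*j + 15)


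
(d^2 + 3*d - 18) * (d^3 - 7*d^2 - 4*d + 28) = d^5 - 4*d^4 - 43*d^3 + 142*d^2 + 156*d - 504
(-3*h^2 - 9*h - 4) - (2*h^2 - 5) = -5*h^2 - 9*h + 1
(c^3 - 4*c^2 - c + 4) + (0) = c^3 - 4*c^2 - c + 4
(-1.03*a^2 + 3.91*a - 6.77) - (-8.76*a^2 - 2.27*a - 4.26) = 7.73*a^2 + 6.18*a - 2.51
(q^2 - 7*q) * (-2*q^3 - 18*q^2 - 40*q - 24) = -2*q^5 - 4*q^4 + 86*q^3 + 256*q^2 + 168*q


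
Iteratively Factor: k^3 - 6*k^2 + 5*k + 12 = (k + 1)*(k^2 - 7*k + 12) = (k - 4)*(k + 1)*(k - 3)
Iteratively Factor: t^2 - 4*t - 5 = (t - 5)*(t + 1)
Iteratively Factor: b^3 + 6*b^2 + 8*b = (b)*(b^2 + 6*b + 8) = b*(b + 4)*(b + 2)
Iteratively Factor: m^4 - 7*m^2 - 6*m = (m + 2)*(m^3 - 2*m^2 - 3*m) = m*(m + 2)*(m^2 - 2*m - 3) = m*(m - 3)*(m + 2)*(m + 1)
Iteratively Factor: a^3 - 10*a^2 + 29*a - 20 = (a - 5)*(a^2 - 5*a + 4) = (a - 5)*(a - 1)*(a - 4)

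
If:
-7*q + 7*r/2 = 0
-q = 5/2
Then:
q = -5/2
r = -5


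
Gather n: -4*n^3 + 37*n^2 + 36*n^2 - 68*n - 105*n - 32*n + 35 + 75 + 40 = -4*n^3 + 73*n^2 - 205*n + 150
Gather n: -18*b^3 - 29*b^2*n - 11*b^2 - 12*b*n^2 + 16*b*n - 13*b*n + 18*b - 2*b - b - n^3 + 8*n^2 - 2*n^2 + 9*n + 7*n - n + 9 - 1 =-18*b^3 - 11*b^2 + 15*b - n^3 + n^2*(6 - 12*b) + n*(-29*b^2 + 3*b + 15) + 8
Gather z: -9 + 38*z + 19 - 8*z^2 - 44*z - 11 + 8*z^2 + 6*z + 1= 0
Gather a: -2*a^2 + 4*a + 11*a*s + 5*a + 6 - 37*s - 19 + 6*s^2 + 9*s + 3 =-2*a^2 + a*(11*s + 9) + 6*s^2 - 28*s - 10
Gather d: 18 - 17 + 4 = 5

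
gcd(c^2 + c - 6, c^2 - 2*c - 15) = c + 3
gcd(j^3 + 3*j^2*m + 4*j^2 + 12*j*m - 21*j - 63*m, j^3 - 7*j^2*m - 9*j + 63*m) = j - 3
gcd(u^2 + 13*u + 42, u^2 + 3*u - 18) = u + 6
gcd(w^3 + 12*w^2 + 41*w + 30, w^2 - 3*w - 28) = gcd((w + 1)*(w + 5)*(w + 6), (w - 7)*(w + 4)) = 1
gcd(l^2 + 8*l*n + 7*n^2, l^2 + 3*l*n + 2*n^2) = l + n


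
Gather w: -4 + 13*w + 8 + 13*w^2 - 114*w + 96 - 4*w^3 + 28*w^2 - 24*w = -4*w^3 + 41*w^2 - 125*w + 100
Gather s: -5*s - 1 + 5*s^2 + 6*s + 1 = 5*s^2 + s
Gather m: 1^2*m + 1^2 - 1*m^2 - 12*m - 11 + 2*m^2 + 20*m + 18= m^2 + 9*m + 8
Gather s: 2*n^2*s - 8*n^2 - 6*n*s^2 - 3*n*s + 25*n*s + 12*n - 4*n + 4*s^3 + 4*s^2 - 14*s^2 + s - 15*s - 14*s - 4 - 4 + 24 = -8*n^2 + 8*n + 4*s^3 + s^2*(-6*n - 10) + s*(2*n^2 + 22*n - 28) + 16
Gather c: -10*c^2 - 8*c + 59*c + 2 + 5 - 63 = -10*c^2 + 51*c - 56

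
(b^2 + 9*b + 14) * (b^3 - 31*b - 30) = b^5 + 9*b^4 - 17*b^3 - 309*b^2 - 704*b - 420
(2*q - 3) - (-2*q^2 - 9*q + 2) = 2*q^2 + 11*q - 5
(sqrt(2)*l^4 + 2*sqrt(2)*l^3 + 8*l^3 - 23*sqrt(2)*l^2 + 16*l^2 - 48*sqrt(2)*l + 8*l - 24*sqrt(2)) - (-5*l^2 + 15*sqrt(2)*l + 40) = sqrt(2)*l^4 + 2*sqrt(2)*l^3 + 8*l^3 - 23*sqrt(2)*l^2 + 21*l^2 - 63*sqrt(2)*l + 8*l - 40 - 24*sqrt(2)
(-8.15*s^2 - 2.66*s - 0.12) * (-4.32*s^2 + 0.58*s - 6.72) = 35.208*s^4 + 6.7642*s^3 + 53.7436*s^2 + 17.8056*s + 0.8064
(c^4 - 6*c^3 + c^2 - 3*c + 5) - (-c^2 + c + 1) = c^4 - 6*c^3 + 2*c^2 - 4*c + 4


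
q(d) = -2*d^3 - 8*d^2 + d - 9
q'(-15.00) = -1109.00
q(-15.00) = 4926.00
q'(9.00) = -629.00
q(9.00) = -2106.00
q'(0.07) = -0.15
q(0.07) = -8.97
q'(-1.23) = 11.60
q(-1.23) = -18.61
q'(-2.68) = 0.79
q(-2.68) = -30.64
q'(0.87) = -17.46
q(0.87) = -15.50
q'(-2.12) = 7.95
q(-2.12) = -28.02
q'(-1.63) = 11.14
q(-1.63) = -23.22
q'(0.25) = -3.38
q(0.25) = -9.28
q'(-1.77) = 10.52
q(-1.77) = -24.74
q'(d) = -6*d^2 - 16*d + 1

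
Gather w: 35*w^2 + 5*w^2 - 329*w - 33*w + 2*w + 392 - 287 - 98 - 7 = 40*w^2 - 360*w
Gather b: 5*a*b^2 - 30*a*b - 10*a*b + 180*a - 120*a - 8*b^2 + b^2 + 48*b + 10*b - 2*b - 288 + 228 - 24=60*a + b^2*(5*a - 7) + b*(56 - 40*a) - 84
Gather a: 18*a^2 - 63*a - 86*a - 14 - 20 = 18*a^2 - 149*a - 34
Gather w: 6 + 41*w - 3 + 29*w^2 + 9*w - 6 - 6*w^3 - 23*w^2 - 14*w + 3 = -6*w^3 + 6*w^2 + 36*w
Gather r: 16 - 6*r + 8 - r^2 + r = -r^2 - 5*r + 24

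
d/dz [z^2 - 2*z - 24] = 2*z - 2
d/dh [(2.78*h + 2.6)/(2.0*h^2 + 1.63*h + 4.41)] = (-5.56*h^2 - 10.4*h + 8.0218)/(4.0*h^4 + 6.52*h^3 + 20.2969*h^2 + 14.3766*h + 19.4481)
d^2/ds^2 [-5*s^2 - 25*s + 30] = -10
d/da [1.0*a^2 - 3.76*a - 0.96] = 2.0*a - 3.76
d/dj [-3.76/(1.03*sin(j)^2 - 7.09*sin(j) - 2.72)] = (7.7456*sin(j) - 26.6584)*cos(j)/(-1.03*sin(j)^2 + 7.09*sin(j) + 2.72)^2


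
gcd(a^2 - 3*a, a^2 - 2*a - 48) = 1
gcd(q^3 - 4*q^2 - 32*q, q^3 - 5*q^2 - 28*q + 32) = q^2 - 4*q - 32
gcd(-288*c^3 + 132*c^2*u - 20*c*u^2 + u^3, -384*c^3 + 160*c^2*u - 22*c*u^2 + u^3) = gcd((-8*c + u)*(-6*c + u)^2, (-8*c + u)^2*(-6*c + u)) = 48*c^2 - 14*c*u + u^2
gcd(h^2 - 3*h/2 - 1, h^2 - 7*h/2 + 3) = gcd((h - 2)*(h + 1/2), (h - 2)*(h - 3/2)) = h - 2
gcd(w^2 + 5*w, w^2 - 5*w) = w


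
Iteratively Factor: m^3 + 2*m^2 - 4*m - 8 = (m + 2)*(m^2 - 4) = (m + 2)^2*(m - 2)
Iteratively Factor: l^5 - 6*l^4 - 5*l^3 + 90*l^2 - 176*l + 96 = (l - 4)*(l^4 - 2*l^3 - 13*l^2 + 38*l - 24) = (l - 4)*(l - 1)*(l^3 - l^2 - 14*l + 24) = (l - 4)*(l - 3)*(l - 1)*(l^2 + 2*l - 8) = (l - 4)*(l - 3)*(l - 1)*(l + 4)*(l - 2)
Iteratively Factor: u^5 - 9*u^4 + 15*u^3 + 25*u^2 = (u + 1)*(u^4 - 10*u^3 + 25*u^2) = u*(u + 1)*(u^3 - 10*u^2 + 25*u) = u*(u - 5)*(u + 1)*(u^2 - 5*u) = u^2*(u - 5)*(u + 1)*(u - 5)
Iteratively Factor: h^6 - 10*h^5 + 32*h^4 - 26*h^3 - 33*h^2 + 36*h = (h - 3)*(h^5 - 7*h^4 + 11*h^3 + 7*h^2 - 12*h) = h*(h - 3)*(h^4 - 7*h^3 + 11*h^2 + 7*h - 12) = h*(h - 3)*(h - 1)*(h^3 - 6*h^2 + 5*h + 12) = h*(h - 3)*(h - 1)*(h + 1)*(h^2 - 7*h + 12) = h*(h - 4)*(h - 3)*(h - 1)*(h + 1)*(h - 3)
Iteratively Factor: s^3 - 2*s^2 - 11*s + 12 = (s - 4)*(s^2 + 2*s - 3) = (s - 4)*(s - 1)*(s + 3)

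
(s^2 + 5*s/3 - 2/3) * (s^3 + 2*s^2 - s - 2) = s^5 + 11*s^4/3 + 5*s^3/3 - 5*s^2 - 8*s/3 + 4/3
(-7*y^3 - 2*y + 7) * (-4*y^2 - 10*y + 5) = 28*y^5 + 70*y^4 - 27*y^3 - 8*y^2 - 80*y + 35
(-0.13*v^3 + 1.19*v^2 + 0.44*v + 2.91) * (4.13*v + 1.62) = -0.5369*v^4 + 4.7041*v^3 + 3.745*v^2 + 12.7311*v + 4.7142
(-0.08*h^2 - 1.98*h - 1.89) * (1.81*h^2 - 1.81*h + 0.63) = -0.1448*h^4 - 3.439*h^3 + 0.1125*h^2 + 2.1735*h - 1.1907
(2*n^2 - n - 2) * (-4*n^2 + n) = -8*n^4 + 6*n^3 + 7*n^2 - 2*n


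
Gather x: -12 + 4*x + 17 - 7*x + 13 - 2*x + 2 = 20 - 5*x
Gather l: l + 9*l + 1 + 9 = 10*l + 10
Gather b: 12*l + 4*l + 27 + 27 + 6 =16*l + 60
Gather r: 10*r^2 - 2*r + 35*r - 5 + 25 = 10*r^2 + 33*r + 20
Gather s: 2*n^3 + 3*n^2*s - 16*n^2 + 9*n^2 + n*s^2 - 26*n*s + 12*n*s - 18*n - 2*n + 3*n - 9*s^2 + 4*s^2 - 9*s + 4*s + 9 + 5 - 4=2*n^3 - 7*n^2 - 17*n + s^2*(n - 5) + s*(3*n^2 - 14*n - 5) + 10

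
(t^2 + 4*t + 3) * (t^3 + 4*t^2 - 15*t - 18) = t^5 + 8*t^4 + 4*t^3 - 66*t^2 - 117*t - 54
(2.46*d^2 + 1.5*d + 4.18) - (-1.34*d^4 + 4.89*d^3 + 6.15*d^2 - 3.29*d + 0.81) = 1.34*d^4 - 4.89*d^3 - 3.69*d^2 + 4.79*d + 3.37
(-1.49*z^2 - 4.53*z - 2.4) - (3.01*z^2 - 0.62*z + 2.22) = -4.5*z^2 - 3.91*z - 4.62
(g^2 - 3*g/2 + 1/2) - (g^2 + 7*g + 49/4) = -17*g/2 - 47/4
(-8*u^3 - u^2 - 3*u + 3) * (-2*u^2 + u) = 16*u^5 - 6*u^4 + 5*u^3 - 9*u^2 + 3*u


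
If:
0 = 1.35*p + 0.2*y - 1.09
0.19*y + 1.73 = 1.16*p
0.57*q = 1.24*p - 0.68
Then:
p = 1.13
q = 1.27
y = -2.19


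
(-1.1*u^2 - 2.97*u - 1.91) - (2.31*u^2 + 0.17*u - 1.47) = -3.41*u^2 - 3.14*u - 0.44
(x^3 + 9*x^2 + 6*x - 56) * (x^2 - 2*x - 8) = x^5 + 7*x^4 - 20*x^3 - 140*x^2 + 64*x + 448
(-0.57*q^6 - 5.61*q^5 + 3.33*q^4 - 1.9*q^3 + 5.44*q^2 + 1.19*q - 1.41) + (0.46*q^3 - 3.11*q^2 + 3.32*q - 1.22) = -0.57*q^6 - 5.61*q^5 + 3.33*q^4 - 1.44*q^3 + 2.33*q^2 + 4.51*q - 2.63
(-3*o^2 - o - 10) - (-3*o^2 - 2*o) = o - 10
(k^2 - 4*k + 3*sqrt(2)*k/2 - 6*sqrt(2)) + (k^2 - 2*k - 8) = 2*k^2 - 6*k + 3*sqrt(2)*k/2 - 6*sqrt(2) - 8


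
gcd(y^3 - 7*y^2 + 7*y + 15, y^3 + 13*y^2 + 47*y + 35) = y + 1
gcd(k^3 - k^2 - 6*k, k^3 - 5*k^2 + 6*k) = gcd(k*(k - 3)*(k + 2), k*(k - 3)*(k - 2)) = k^2 - 3*k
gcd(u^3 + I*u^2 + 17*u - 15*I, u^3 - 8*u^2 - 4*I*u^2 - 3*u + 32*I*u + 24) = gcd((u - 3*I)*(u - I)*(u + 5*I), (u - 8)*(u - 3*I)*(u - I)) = u^2 - 4*I*u - 3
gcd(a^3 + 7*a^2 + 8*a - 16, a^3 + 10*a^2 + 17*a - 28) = a^2 + 3*a - 4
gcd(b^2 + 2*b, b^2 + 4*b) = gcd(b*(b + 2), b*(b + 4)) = b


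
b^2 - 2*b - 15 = (b - 5)*(b + 3)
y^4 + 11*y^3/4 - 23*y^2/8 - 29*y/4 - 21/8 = (y - 7/4)*(y + 1/2)*(y + 1)*(y + 3)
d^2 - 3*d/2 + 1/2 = (d - 1)*(d - 1/2)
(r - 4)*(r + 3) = r^2 - r - 12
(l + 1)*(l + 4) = l^2 + 5*l + 4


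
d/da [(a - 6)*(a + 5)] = 2*a - 1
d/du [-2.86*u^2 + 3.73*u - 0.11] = 3.73 - 5.72*u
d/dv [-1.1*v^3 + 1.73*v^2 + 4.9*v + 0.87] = -3.3*v^2 + 3.46*v + 4.9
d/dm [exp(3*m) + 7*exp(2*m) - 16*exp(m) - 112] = (3*exp(2*m) + 14*exp(m) - 16)*exp(m)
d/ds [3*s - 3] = 3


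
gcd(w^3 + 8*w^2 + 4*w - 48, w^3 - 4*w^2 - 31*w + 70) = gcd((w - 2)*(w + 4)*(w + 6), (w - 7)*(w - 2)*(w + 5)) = w - 2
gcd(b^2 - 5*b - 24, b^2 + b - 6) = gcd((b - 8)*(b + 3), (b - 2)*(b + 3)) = b + 3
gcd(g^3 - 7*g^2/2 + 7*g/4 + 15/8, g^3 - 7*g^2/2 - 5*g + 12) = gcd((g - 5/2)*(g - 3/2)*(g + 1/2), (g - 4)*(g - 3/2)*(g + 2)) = g - 3/2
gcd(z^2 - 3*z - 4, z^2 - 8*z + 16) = z - 4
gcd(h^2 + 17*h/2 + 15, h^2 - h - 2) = 1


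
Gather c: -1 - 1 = -2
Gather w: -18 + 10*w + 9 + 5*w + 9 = 15*w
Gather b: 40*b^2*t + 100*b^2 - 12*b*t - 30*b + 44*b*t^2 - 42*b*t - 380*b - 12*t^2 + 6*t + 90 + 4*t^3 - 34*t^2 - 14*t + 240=b^2*(40*t + 100) + b*(44*t^2 - 54*t - 410) + 4*t^3 - 46*t^2 - 8*t + 330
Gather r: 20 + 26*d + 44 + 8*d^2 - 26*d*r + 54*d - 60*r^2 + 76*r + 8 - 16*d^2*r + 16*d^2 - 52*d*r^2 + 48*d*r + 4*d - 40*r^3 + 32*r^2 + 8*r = 24*d^2 + 84*d - 40*r^3 + r^2*(-52*d - 28) + r*(-16*d^2 + 22*d + 84) + 72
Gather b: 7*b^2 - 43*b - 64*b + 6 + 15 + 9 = 7*b^2 - 107*b + 30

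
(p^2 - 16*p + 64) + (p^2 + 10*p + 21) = 2*p^2 - 6*p + 85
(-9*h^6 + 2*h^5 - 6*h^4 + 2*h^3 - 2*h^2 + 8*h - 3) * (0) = 0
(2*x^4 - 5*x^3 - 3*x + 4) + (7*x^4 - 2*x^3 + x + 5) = 9*x^4 - 7*x^3 - 2*x + 9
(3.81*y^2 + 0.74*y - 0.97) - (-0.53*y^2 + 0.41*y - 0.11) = 4.34*y^2 + 0.33*y - 0.86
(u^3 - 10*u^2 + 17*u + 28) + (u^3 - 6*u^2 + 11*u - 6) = 2*u^3 - 16*u^2 + 28*u + 22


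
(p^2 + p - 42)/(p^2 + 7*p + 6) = (p^2 + p - 42)/(p^2 + 7*p + 6)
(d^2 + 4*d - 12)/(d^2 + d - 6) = (d + 6)/(d + 3)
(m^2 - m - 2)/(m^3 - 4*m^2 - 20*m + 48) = (m + 1)/(m^2 - 2*m - 24)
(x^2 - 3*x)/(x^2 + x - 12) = x/(x + 4)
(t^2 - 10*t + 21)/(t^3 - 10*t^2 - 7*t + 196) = (t - 3)/(t^2 - 3*t - 28)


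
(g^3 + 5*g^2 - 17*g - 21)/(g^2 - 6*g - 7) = (g^2 + 4*g - 21)/(g - 7)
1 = 1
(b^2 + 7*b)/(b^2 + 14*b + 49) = b/(b + 7)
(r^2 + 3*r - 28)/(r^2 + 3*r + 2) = (r^2 + 3*r - 28)/(r^2 + 3*r + 2)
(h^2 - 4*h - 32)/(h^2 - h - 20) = (h - 8)/(h - 5)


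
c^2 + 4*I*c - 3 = (c + I)*(c + 3*I)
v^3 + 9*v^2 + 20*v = v*(v + 4)*(v + 5)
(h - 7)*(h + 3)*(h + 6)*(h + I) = h^4 + 2*h^3 + I*h^3 - 45*h^2 + 2*I*h^2 - 126*h - 45*I*h - 126*I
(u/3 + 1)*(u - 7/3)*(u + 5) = u^3/3 + 17*u^2/9 - 11*u/9 - 35/3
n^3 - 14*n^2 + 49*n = n*(n - 7)^2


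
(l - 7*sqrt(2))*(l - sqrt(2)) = l^2 - 8*sqrt(2)*l + 14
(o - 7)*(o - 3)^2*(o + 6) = o^4 - 7*o^3 - 27*o^2 + 243*o - 378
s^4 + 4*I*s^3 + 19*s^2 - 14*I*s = s*(s - 2*I)*(s - I)*(s + 7*I)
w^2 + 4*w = w*(w + 4)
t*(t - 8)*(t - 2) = t^3 - 10*t^2 + 16*t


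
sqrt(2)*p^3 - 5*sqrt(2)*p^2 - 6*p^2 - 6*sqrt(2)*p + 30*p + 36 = (p - 6)*(p - 3*sqrt(2))*(sqrt(2)*p + sqrt(2))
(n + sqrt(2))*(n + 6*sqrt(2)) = n^2 + 7*sqrt(2)*n + 12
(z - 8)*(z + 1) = z^2 - 7*z - 8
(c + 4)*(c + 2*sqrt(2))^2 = c^3 + 4*c^2 + 4*sqrt(2)*c^2 + 8*c + 16*sqrt(2)*c + 32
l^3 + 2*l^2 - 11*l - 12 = (l - 3)*(l + 1)*(l + 4)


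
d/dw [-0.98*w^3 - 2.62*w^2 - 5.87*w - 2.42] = -2.94*w^2 - 5.24*w - 5.87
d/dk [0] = 0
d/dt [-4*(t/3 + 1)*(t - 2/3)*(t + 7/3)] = -4*t^2 - 112*t/9 - 124/27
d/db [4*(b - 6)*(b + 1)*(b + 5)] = 12*b^2 - 124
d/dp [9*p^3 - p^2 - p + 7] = 27*p^2 - 2*p - 1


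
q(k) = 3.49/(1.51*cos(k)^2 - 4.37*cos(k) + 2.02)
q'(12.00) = 9.72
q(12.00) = -5.89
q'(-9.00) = 0.19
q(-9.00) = 0.48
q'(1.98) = -1.12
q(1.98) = 0.87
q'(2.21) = -0.65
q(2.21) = 0.68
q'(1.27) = -15.74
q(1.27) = 4.07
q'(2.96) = -0.08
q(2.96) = 0.45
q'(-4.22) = -0.91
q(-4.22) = 0.79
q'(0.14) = -0.98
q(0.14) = -4.22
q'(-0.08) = 0.54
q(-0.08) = -4.18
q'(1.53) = -4.35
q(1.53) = 1.89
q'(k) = 3.49*(3.02*sin(k)*cos(k) - 4.37*sin(k))/(1.51*cos(k)^2 - 4.37*cos(k) + 2.02)^2 = (10.5398*cos(k) - 15.2513)*sin(k)/(1.51*cos(k)^2 - 4.37*cos(k) + 2.02)^2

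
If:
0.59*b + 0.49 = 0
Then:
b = -0.83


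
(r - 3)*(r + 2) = r^2 - r - 6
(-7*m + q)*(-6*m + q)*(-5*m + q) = -210*m^3 + 107*m^2*q - 18*m*q^2 + q^3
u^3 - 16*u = u*(u - 4)*(u + 4)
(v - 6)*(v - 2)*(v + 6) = v^3 - 2*v^2 - 36*v + 72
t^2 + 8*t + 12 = (t + 2)*(t + 6)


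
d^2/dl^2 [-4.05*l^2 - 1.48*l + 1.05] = -8.10000000000000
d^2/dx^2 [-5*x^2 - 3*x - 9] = -10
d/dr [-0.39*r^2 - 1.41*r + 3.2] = -0.78*r - 1.41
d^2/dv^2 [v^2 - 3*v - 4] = 2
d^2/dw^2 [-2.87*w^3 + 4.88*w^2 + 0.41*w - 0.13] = 9.76 - 17.22*w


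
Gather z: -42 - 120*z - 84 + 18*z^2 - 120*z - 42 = 18*z^2 - 240*z - 168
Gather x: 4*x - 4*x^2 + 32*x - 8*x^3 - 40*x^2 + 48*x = -8*x^3 - 44*x^2 + 84*x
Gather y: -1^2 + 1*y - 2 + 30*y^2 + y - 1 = 30*y^2 + 2*y - 4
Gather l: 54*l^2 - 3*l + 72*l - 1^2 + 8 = 54*l^2 + 69*l + 7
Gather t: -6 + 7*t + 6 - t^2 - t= -t^2 + 6*t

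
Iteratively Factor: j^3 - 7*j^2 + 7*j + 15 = (j - 3)*(j^2 - 4*j - 5) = (j - 5)*(j - 3)*(j + 1)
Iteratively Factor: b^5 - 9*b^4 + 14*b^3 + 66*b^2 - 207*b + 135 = (b - 3)*(b^4 - 6*b^3 - 4*b^2 + 54*b - 45) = (b - 3)^2*(b^3 - 3*b^2 - 13*b + 15) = (b - 3)^2*(b + 3)*(b^2 - 6*b + 5) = (b - 5)*(b - 3)^2*(b + 3)*(b - 1)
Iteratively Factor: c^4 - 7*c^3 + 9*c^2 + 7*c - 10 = (c - 1)*(c^3 - 6*c^2 + 3*c + 10) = (c - 5)*(c - 1)*(c^2 - c - 2) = (c - 5)*(c - 1)*(c + 1)*(c - 2)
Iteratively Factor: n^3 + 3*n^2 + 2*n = (n + 2)*(n^2 + n) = (n + 1)*(n + 2)*(n)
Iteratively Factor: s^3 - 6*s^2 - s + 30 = (s - 5)*(s^2 - s - 6) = (s - 5)*(s + 2)*(s - 3)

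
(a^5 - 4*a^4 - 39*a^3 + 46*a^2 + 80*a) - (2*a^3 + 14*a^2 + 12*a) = a^5 - 4*a^4 - 41*a^3 + 32*a^2 + 68*a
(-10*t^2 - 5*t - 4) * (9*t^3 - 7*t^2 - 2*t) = -90*t^5 + 25*t^4 + 19*t^3 + 38*t^2 + 8*t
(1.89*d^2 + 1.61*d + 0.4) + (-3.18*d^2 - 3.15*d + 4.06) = -1.29*d^2 - 1.54*d + 4.46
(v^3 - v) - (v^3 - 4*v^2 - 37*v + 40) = 4*v^2 + 36*v - 40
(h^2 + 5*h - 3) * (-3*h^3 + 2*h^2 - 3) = -3*h^5 - 13*h^4 + 19*h^3 - 9*h^2 - 15*h + 9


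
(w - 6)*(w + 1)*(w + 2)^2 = w^4 - w^3 - 22*w^2 - 44*w - 24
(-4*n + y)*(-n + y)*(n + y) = 4*n^3 - n^2*y - 4*n*y^2 + y^3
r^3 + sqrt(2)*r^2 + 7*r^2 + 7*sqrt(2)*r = r*(r + 7)*(r + sqrt(2))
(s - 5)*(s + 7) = s^2 + 2*s - 35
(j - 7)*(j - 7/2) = j^2 - 21*j/2 + 49/2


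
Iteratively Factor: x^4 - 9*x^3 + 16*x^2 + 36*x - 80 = (x - 4)*(x^3 - 5*x^2 - 4*x + 20) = (x - 4)*(x - 2)*(x^2 - 3*x - 10) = (x - 4)*(x - 2)*(x + 2)*(x - 5)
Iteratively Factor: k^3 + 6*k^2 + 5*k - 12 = (k + 4)*(k^2 + 2*k - 3) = (k + 3)*(k + 4)*(k - 1)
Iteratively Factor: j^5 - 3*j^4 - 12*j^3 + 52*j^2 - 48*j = (j)*(j^4 - 3*j^3 - 12*j^2 + 52*j - 48) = j*(j - 2)*(j^3 - j^2 - 14*j + 24) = j*(j - 2)^2*(j^2 + j - 12) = j*(j - 2)^2*(j + 4)*(j - 3)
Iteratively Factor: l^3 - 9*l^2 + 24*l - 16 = (l - 1)*(l^2 - 8*l + 16) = (l - 4)*(l - 1)*(l - 4)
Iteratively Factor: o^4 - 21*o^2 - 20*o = (o - 5)*(o^3 + 5*o^2 + 4*o) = o*(o - 5)*(o^2 + 5*o + 4) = o*(o - 5)*(o + 4)*(o + 1)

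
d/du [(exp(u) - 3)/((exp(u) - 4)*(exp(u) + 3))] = (-exp(2*u) + 6*exp(u) - 15)*exp(u)/(exp(4*u) - 2*exp(3*u) - 23*exp(2*u) + 24*exp(u) + 144)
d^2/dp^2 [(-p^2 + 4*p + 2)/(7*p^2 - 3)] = 2*(196*p^3 + 231*p^2 + 252*p + 33)/(343*p^6 - 441*p^4 + 189*p^2 - 27)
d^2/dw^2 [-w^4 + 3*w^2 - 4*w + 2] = 6 - 12*w^2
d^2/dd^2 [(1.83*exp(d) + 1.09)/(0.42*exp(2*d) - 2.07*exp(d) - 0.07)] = (0.322812*exp(4*d) + 2.360106*exp(3*d) - 2.520126*exp(2*d) + 4.533558*exp(d) - 0.148974)*exp(d)/(0.074088*exp(6*d) - 1.095444*exp(5*d) + 5.36193*exp(4*d) - 8.504595*exp(3*d) - 0.893655*exp(2*d) - 0.030429*exp(d) - 0.000343)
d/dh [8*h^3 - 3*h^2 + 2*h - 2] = 24*h^2 - 6*h + 2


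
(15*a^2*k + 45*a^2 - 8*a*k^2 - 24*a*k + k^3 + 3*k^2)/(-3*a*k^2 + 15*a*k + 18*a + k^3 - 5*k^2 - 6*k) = (-5*a*k - 15*a + k^2 + 3*k)/(k^2 - 5*k - 6)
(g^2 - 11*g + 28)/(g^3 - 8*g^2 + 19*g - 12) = (g - 7)/(g^2 - 4*g + 3)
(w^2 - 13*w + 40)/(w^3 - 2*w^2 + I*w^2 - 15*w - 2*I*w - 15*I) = (w - 8)/(w^2 + w*(3 + I) + 3*I)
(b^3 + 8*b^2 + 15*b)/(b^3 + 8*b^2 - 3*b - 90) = b*(b + 3)/(b^2 + 3*b - 18)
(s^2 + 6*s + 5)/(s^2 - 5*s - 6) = (s + 5)/(s - 6)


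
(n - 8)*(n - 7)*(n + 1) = n^3 - 14*n^2 + 41*n + 56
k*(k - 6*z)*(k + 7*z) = k^3 + k^2*z - 42*k*z^2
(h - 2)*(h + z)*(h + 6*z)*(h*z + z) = h^4*z + 7*h^3*z^2 - h^3*z + 6*h^2*z^3 - 7*h^2*z^2 - 2*h^2*z - 6*h*z^3 - 14*h*z^2 - 12*z^3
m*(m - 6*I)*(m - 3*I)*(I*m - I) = I*m^4 + 9*m^3 - I*m^3 - 9*m^2 - 18*I*m^2 + 18*I*m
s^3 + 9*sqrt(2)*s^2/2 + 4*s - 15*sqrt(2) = (s - sqrt(2))*(s + 5*sqrt(2)/2)*(s + 3*sqrt(2))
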